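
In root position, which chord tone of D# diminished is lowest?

The root of D# diminished (D#–F#–A) is D#; that is the bass in root position.

D#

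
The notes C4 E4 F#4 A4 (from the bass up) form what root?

The distinct letter names are C, E, F#, A. Arranged as a stack of thirds they read F#–A–C–E, so F# is the root (an F# half-diminished seventh chord).

F#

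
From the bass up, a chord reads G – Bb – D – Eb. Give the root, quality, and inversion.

Eb major seventh, first inversion

Reducing to letter names: G, Bb, D, Eb. These stack in thirds as Eb–G–Bb–D — an Eb major seventh chord.
The lowest note is G, the third of the chord, so this is first inversion (figured bass 6/5).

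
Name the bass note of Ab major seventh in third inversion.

G

The seventh of Ab major seventh (Ab–C–Eb–G) is G; that is the bass in third inversion.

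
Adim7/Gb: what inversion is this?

Adim7/Gb means A diminished seventh with Gb in the bass. Gb is the seventh of A diminished seventh (A–C–Eb–Gb), so this is third inversion.

third inversion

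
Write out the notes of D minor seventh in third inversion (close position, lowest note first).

C, D, F, A

Spelling D minor seventh: D–F–A–C. In third inversion the seventh is bass, giving C, D, F, A from the bottom.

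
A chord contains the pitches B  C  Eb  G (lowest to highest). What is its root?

Reordering B, C, Eb, G into stacked thirds gives C–Eb–G–B; the bottom of that stack, C, is the root.

C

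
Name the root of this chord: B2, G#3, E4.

E

Reordering B, G#, E into stacked thirds gives E–G#–B; the bottom of that stack, E, is the root.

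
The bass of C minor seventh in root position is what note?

In root position the root is lowest. For C minor seventh (C–Eb–G–Bb) that is C.

C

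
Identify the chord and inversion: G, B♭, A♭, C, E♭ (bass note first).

The pitch classes G, Bb, Ab, C, Eb arrange in thirds as Ab–C–Eb–G–Bb: an Ab major ninth chord.
G is the seventh of Ab major ninth; seventh in the bass means third inversion.

Ab major ninth, third inversion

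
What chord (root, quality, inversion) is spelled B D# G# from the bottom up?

G# minor, first inversion

Reducing to letter names: B, D#, G#. These stack in thirds as G#–B–D# — a G# minor triad.
The lowest note is B, the third of the chord, so this is first inversion (figured bass 6).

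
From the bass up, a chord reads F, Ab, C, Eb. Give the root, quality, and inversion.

F minor seventh, root position

Reducing to letter names: F, Ab, C, Eb. These stack in thirds as F–Ab–C–Eb — an F minor seventh chord.
The lowest note is F, the root of the chord, so this is root position (figured bass 7).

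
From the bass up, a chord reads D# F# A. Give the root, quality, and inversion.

The distinct note names are D#, F#, A. Stacked in thirds they read D#–F#–A, which is a diminished triad on D#.
The lowest note is D#, the root of the chord, so this is root position (figured bass 5/3).

D# diminished, root position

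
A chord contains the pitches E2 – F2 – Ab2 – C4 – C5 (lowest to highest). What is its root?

F

E, F, Ab, C are the tones of an F minor-major seventh chord (F–Ab–C–E), making F the root.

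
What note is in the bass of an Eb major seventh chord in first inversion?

G

The third of Eb major seventh (Eb–G–Bb–D) is G; that is the bass in first inversion.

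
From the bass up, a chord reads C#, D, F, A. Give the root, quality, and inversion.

Reducing to letter names: C#, D, F, A. These stack in thirds as D–F–A–C# — a D minor-major seventh chord.
With the seventh (C#) in the bass, the chord is in third inversion (figured bass 4/2).

D minor-major seventh, third inversion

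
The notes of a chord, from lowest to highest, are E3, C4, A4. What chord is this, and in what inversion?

The pitch classes E, C, A arrange in thirds as A–C–E: an A minor triad.
E is the fifth of A minor; fifth in the bass means second inversion (figured bass 6/4).

A minor, second inversion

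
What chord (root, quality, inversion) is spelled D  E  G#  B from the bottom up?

E dominant seventh, third inversion

The pitch classes D, E, G#, B arrange in thirds as E–G#–B–D: an E dominant seventh chord.
With the seventh (D) in the bass, the chord is in third inversion (figured bass 4/2).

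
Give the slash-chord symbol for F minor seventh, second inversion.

Fm7/C

Second inversion of F minor seventh has the fifth (C) in the bass. As a slash chord: Fm7/C.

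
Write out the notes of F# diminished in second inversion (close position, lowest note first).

Spelling F# diminished: F#–A–C. In second inversion the fifth is bass, giving C, F#, A from the bottom.

C, F#, A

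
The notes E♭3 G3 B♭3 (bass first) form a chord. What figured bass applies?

5/3

The notes Eb, G, Bb stack in thirds as Eb–G–Bb — an Eb major triad. The bass Eb is the root, so this is root position: figured 5/3.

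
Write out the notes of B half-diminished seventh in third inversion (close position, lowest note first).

A, B, D, F

B half-diminished seventh is B–D–F–A. Third inversion puts the seventh (A) in the bass, with the remaining tones above: A, B, D, F.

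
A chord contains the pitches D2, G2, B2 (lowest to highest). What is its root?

G

The distinct letter names are D, G, B. Arranged as a stack of thirds they read G–B–D, so G is the root (a G major triad).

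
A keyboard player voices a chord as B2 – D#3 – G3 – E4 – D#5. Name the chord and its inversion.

The pitch classes B, D#, G, E arrange in thirds as E–G–B–D#: an E minor-major seventh chord.
B is the fifth of E minor-major seventh; fifth in the bass means second inversion (figured bass 4/3).

E minor-major seventh, second inversion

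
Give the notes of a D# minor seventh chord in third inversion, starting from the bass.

C#, D#, F#, A#

The chord tones are D#–F#–A#–C#. With the seventh (C#) lowest for third inversion: C#, D#, F#, A#.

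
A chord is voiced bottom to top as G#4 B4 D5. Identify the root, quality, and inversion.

G# diminished, root position

The distinct note names are G#, B, D. Stacked in thirds they read G#–B–D, which is a diminished triad on G#.
The lowest note is G#, the root of the chord, so this is root position (figured bass 5/3).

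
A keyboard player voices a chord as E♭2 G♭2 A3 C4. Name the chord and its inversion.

A diminished seventh, second inversion

Reducing to letter names: Eb, Gb, A, C. These stack in thirds as A–C–Eb–Gb — an A diminished seventh chord.
The lowest note is Eb, the fifth of the chord, so this is second inversion (figured bass 4/3).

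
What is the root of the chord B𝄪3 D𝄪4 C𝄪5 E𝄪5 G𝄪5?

B##, D##, C##, E##, G## are the tones of a C## major ninth chord (C##–E##–G##–B##–D##), making C## the root.

C##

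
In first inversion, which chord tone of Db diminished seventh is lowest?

Fb

The third of Db diminished seventh (Db–Fb–Abb–Cbb) is Fb; that is the bass in first inversion.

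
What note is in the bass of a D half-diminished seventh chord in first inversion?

F

In first inversion the third is lowest. For D half-diminished seventh (D–F–Ab–C) that is F.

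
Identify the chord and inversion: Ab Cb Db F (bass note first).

Db dominant seventh, second inversion

Reducing to letter names: Ab, Cb, Db, F. These stack in thirds as Db–F–Ab–Cb — a Db dominant seventh chord.
The lowest note is Ab, the fifth of the chord, so this is second inversion (figured bass 4/3).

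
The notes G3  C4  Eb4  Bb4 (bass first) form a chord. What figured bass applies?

4/3

The notes G, C, Eb, Bb stack in thirds as C–Eb–G–Bb — a C minor seventh chord. The bass G is the fifth, so this is second inversion: figured 4/3.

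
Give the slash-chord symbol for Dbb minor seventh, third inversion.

Third inversion of Dbb minor seventh has the seventh (Cbb) in the bass. As a slash chord: Dbbm7/Cbb.

Dbbm7/Cbb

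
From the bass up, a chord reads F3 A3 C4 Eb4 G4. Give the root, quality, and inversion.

F dominant ninth, root position

The distinct note names are F, A, C, Eb, G. Stacked in thirds they read F–A–C–Eb–G, which is a dominant ninth chord on F.
The lowest note is F, the root of the chord, so this is root position.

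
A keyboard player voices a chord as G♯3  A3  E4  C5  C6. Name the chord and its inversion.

A minor-major seventh, third inversion

Reducing to letter names: G#, A, E, C. These stack in thirds as A–C–E–G# — an A minor-major seventh chord.
G# is the seventh of A minor-major seventh; seventh in the bass means third inversion (figured bass 4/2).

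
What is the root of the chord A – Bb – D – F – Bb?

Bb

A, Bb, D, F are the tones of a Bb major seventh chord (Bb–D–F–A), making Bb the root.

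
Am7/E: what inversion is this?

Am7/E means A minor seventh with E in the bass. E is the fifth of A minor seventh (A–C–E–G), so this is second inversion.

second inversion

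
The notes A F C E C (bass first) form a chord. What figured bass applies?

The notes A, F, C, E stack in thirds as F–A–C–E — an F major seventh chord. The bass A is the third, so this is first inversion: figured 6/5.

6/5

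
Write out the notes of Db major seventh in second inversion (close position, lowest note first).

Spelling Db major seventh: Db–F–Ab–C. In second inversion the fifth is bass, giving Ab, C, Db, F from the bottom.

Ab, C, Db, F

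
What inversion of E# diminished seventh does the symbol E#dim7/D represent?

E#dim7/D means E# diminished seventh with D in the bass. D is the seventh of E# diminished seventh (E#–G#–B–D), so this is third inversion.

third inversion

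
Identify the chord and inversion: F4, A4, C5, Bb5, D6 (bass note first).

Bb major ninth, second inversion

The pitch classes F, A, C, Bb, D arrange in thirds as Bb–D–F–A–C: a Bb major ninth chord.
With the fifth (F) in the bass, the chord is in second inversion.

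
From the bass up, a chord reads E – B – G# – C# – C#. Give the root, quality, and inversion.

Reducing to letter names: E, B, G#, C#. These stack in thirds as C#–E–G#–B — a C# minor seventh chord.
The lowest note is E, the third of the chord, so this is first inversion (figured bass 6/5).

C# minor seventh, first inversion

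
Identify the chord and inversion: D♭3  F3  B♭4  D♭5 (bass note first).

Bb minor, first inversion

The distinct note names are Db, F, Bb. Stacked in thirds they read Bb–Db–F, which is a minor triad on Bb.
Db is the third of Bb minor; third in the bass means first inversion (figured bass 6).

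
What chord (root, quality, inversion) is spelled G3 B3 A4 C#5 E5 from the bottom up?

The distinct note names are G, B, A, C#, E. Stacked in thirds they read A–C#–E–G–B, which is a dominant ninth chord on A.
The lowest note is G, the seventh of the chord, so this is third inversion.

A dominant ninth, third inversion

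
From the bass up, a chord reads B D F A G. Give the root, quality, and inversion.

The pitch classes B, D, F, A, G arrange in thirds as G–B–D–F–A: a G dominant ninth chord.
With the third (B) in the bass, the chord is in first inversion.

G dominant ninth, first inversion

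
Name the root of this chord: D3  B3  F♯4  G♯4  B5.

The distinct letter names are D, B, F#, G#. Arranged as a stack of thirds they read G#–B–D–F#, so G# is the root (a G# half-diminished seventh chord).

G#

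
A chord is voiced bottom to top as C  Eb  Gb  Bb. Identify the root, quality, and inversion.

Reducing to letter names: C, Eb, Gb, Bb. These stack in thirds as C–Eb–Gb–Bb — a C half-diminished seventh chord.
C is the root of C half-diminished seventh; root in the bass means root position (figured bass 7).

C half-diminished seventh, root position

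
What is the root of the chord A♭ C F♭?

Ab, C, Fb are the tones of an Fb augmented triad (Fb–Ab–C), making Fb the root.

Fb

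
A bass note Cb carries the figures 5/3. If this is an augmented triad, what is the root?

Cb

The figures 5/3 mean the root of the chord is in the bass. If Cb is the root of an augmented triad, the root is Cb (chord tones Cb–Eb–G).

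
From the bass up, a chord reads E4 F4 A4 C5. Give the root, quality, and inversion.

Reducing to letter names: E, F, A, C. These stack in thirds as F–A–C–E — an F major seventh chord.
With the seventh (E) in the bass, the chord is in third inversion (figured bass 4/2).

F major seventh, third inversion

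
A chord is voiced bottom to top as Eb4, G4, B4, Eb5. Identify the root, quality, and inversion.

The pitch classes Eb, G, B arrange in thirds as Eb–G–B: an Eb augmented triad.
Eb is the root of Eb augmented; root in the bass means root position (figured bass 5/3).

Eb augmented, root position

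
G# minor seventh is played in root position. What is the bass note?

G# minor seventh is G#–B–D#–F#. Root position places the root in the bass: G#.

G#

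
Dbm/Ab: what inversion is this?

second inversion

Dbm/Ab means Db minor with Ab in the bass. Ab is the fifth of Db minor (Db–Fb–Ab), so this is second inversion.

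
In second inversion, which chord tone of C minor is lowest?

G

C minor is C–Eb–G. Second inversion places the fifth in the bass: G.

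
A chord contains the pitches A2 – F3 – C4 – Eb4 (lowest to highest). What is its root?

F

Reordering A, F, C, Eb into stacked thirds gives F–A–C–Eb; the bottom of that stack, F, is the root.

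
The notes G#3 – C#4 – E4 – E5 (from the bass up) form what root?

The distinct letter names are G#, C#, E. Arranged as a stack of thirds they read C#–E–G#, so C# is the root (a C# minor triad).

C#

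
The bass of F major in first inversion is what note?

A

The third of F major (F–A–C) is A; that is the bass in first inversion.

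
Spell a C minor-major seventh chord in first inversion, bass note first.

C minor-major seventh is C–Eb–G–B. First inversion puts the third (Eb) in the bass, with the remaining tones above: Eb, G, B, C.

Eb, G, B, C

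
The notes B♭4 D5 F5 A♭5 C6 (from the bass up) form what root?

Bb

Bb, D, F, Ab, C are the tones of a Bb dominant ninth chord (Bb–D–F–Ab–C), making Bb the root.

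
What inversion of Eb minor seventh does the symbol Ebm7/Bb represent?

second inversion

Ebm7/Bb means Eb minor seventh with Bb in the bass. Bb is the fifth of Eb minor seventh (Eb–Gb–Bb–Db), so this is second inversion.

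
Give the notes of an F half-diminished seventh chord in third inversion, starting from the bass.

Eb, F, Ab, Cb

F half-diminished seventh is F–Ab–Cb–Eb. Third inversion puts the seventh (Eb) in the bass, with the remaining tones above: Eb, F, Ab, Cb.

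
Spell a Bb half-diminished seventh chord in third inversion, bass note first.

Ab, Bb, Db, Fb

The chord tones are Bb–Db–Fb–Ab. With the seventh (Ab) lowest for third inversion: Ab, Bb, Db, Fb.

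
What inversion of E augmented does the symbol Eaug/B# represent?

Eaug/B# means E augmented with B# in the bass. B# is the fifth of E augmented (E–G#–B#), so this is second inversion.

second inversion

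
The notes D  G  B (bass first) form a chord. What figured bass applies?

The notes D, G, B stack in thirds as G–B–D — a G major triad. The bass D is the fifth, so this is second inversion: figured 6/4.

6/4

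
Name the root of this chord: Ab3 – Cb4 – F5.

Ab, Cb, F are the tones of an F diminished triad (F–Ab–Cb), making F the root.

F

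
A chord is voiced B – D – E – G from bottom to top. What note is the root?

The distinct letter names are B, D, E, G. Arranged as a stack of thirds they read E–G–B–D, so E is the root (an E minor seventh chord).

E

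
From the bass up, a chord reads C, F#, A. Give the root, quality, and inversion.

F# diminished, second inversion

Reducing to letter names: C, F#, A. These stack in thirds as F#–A–C — an F# diminished triad.
The lowest note is C, the fifth of the chord, so this is second inversion (figured bass 6/4).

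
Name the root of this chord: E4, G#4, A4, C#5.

A

Reordering E, G#, A, C# into stacked thirds gives A–C#–E–G#; the bottom of that stack, A, is the root.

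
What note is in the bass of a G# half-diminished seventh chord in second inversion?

D

In second inversion the fifth is lowest. For G# half-diminished seventh (G#–B–D–F#) that is D.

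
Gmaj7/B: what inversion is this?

first inversion

Gmaj7/B means G major seventh with B in the bass. B is the third of G major seventh (G–B–D–F#), so this is first inversion.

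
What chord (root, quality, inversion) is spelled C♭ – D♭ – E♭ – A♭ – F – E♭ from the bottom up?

Db dominant ninth, third inversion

The distinct note names are Cb, Db, Eb, Ab, F. Stacked in thirds they read Db–F–Ab–Cb–Eb, which is a dominant ninth chord on Db.
The lowest note is Cb, the seventh of the chord, so this is third inversion.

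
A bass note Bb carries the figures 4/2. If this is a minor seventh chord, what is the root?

C

The figures 4/2 mean the seventh of the chord is in the bass. If Bb is the seventh of a minor seventh chord, the root is C (chord tones C–Eb–G–Bb).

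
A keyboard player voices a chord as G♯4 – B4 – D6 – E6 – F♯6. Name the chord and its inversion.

The pitch classes G#, B, D, E, F# arrange in thirds as E–G#–B–D–F#: an E dominant ninth chord.
The lowest note is G#, the third of the chord, so this is first inversion.

E dominant ninth, first inversion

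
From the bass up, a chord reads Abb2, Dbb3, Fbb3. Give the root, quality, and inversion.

The pitch classes Abb, Dbb, Fbb arrange in thirds as Dbb–Fbb–Abb: a Dbb minor triad.
The lowest note is Abb, the fifth of the chord, so this is second inversion (figured bass 6/4).

Dbb minor, second inversion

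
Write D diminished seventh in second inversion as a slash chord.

Ddim7/Ab

Second inversion of D diminished seventh has the fifth (Ab) in the bass. As a slash chord: Ddim7/Ab.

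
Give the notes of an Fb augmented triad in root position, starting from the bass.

The chord tones are Fb–Ab–C. With the root (Fb) lowest for root position: Fb, Ab, C.

Fb, Ab, C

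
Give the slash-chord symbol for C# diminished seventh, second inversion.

C#dim7/G

Second inversion of C# diminished seventh has the fifth (G) in the bass. As a slash chord: C#dim7/G.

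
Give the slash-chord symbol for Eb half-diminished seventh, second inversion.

Ebø7/Bbb

Second inversion of Eb half-diminished seventh has the fifth (Bbb) in the bass. As a slash chord: Ebø7/Bbb.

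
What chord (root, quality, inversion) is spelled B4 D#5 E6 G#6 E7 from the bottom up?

Reducing to letter names: B, D#, E, G#. These stack in thirds as E–G#–B–D# — an E major seventh chord.
B is the fifth of E major seventh; fifth in the bass means second inversion (figured bass 4/3).

E major seventh, second inversion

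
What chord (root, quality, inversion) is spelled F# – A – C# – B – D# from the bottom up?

Reducing to letter names: F#, A, C#, B, D#. These stack in thirds as B–D#–F#–A–C# — a B dominant ninth chord.
F# is the fifth of B dominant ninth; fifth in the bass means second inversion.

B dominant ninth, second inversion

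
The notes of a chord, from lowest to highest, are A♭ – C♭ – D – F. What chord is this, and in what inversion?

D diminished seventh, second inversion

Reducing to letter names: Ab, Cb, D, F. These stack in thirds as D–F–Ab–Cb — a D diminished seventh chord.
Ab is the fifth of D diminished seventh; fifth in the bass means second inversion (figured bass 4/3).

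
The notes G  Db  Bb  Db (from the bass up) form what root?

Reordering G, Db, Bb into stacked thirds gives G–Bb–Db; the bottom of that stack, G, is the root.

G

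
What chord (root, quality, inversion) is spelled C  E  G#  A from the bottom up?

Reducing to letter names: C, E, G#, A. These stack in thirds as A–C–E–G# — an A minor-major seventh chord.
The lowest note is C, the third of the chord, so this is first inversion (figured bass 6/5).

A minor-major seventh, first inversion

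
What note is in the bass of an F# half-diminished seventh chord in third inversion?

E

F# half-diminished seventh is F#–A–C–E. Third inversion places the seventh in the bass: E.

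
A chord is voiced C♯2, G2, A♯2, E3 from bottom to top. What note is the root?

The distinct letter names are C#, G, A#, E. Arranged as a stack of thirds they read A#–C#–E–G, so A# is the root (an A# diminished seventh chord).

A#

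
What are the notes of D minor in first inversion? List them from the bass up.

D minor is D–F–A. First inversion puts the third (F) in the bass, with the remaining tones above: F, A, D.

F, A, D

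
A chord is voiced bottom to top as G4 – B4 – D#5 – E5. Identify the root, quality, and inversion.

E minor-major seventh, first inversion

The distinct note names are G, B, D#, E. Stacked in thirds they read E–G–B–D#, which is a minor-major seventh chord on E.
The lowest note is G, the third of the chord, so this is first inversion (figured bass 6/5).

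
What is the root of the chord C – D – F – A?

D

Reordering C, D, F, A into stacked thirds gives D–F–A–C; the bottom of that stack, D, is the root.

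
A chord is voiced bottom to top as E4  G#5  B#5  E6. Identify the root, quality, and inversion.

E augmented, root position

The pitch classes E, G#, B# arrange in thirds as E–G#–B#: an E augmented triad.
With the root (E) in the bass, the chord is in root position (figured bass 5/3).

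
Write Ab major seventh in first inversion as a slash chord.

Abmaj7/C

First inversion of Ab major seventh has the third (C) in the bass. As a slash chord: Abmaj7/C.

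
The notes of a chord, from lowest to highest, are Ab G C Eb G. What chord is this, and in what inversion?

Reducing to letter names: Ab, G, C, Eb. These stack in thirds as Ab–C–Eb–G — an Ab major seventh chord.
Ab is the root of Ab major seventh; root in the bass means root position (figured bass 7).

Ab major seventh, root position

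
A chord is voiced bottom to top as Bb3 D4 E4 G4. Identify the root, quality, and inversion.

The pitch classes Bb, D, E, G arrange in thirds as E–G–Bb–D: an E half-diminished seventh chord.
The lowest note is Bb, the fifth of the chord, so this is second inversion (figured bass 4/3).

E half-diminished seventh, second inversion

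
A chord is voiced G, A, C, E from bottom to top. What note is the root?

A

G, A, C, E are the tones of an A minor seventh chord (A–C–E–G), making A the root.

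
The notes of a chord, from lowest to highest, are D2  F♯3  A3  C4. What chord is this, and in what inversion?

The pitch classes D, F#, A, C arrange in thirds as D–F#–A–C: a D dominant seventh chord.
With the root (D) in the bass, the chord is in root position (figured bass 7).

D dominant seventh, root position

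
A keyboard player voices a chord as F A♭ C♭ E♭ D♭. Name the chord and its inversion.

Reducing to letter names: F, Ab, Cb, Eb, Db. These stack in thirds as Db–F–Ab–Cb–Eb — a Db dominant ninth chord.
F is the third of Db dominant ninth; third in the bass means first inversion.

Db dominant ninth, first inversion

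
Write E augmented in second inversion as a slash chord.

Second inversion of E augmented has the fifth (B#) in the bass. As a slash chord: Eaug/B#.

Eaug/B#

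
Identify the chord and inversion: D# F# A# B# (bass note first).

The pitch classes D#, F#, A#, B# arrange in thirds as B#–D#–F#–A#: a B# half-diminished seventh chord.
D# is the third of B# half-diminished seventh; third in the bass means first inversion (figured bass 6/5).

B# half-diminished seventh, first inversion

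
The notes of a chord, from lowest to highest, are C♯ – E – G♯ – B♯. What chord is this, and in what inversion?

C# minor-major seventh, root position

The pitch classes C#, E, G#, B# arrange in thirds as C#–E–G#–B#: a C# minor-major seventh chord.
With the root (C#) in the bass, the chord is in root position (figured bass 7).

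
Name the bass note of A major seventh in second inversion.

The fifth of A major seventh (A–C#–E–G#) is E; that is the bass in second inversion.

E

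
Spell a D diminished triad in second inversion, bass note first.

The chord tones are D–F–Ab. With the fifth (Ab) lowest for second inversion: Ab, D, F.

Ab, D, F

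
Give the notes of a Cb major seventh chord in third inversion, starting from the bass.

Spelling Cb major seventh: Cb–Eb–Gb–Bb. In third inversion the seventh is bass, giving Bb, Cb, Eb, Gb from the bottom.

Bb, Cb, Eb, Gb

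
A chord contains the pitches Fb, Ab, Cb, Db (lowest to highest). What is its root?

Db

The distinct letter names are Fb, Ab, Cb, Db. Arranged as a stack of thirds they read Db–Fb–Ab–Cb, so Db is the root (a Db minor seventh chord).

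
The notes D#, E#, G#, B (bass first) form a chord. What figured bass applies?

The notes D#, E#, G#, B stack in thirds as E#–G#–B–D# — an E# half-diminished seventh chord. The bass D# is the seventh, so this is third inversion: figured 4/2.

4/2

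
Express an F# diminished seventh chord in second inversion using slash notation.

F#dim7/C

Second inversion of F# diminished seventh has the fifth (C) in the bass. As a slash chord: F#dim7/C.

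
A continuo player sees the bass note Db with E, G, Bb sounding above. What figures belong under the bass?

4/2

The notes Db, E, G, Bb stack in thirds as E–G–Bb–Db — an E diminished seventh chord. The bass Db is the seventh, so this is third inversion: figured 4/2.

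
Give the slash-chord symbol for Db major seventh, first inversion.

Dbmaj7/F

First inversion of Db major seventh has the third (F) in the bass. As a slash chord: Dbmaj7/F.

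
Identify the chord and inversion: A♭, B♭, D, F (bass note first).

Bb dominant seventh, third inversion

The distinct note names are Ab, Bb, D, F. Stacked in thirds they read Bb–D–F–Ab, which is a dominant seventh chord on Bb.
The lowest note is Ab, the seventh of the chord, so this is third inversion (figured bass 4/2).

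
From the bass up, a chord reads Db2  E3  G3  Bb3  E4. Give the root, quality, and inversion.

Reducing to letter names: Db, E, G, Bb. These stack in thirds as E–G–Bb–Db — an E diminished seventh chord.
With the seventh (Db) in the bass, the chord is in third inversion (figured bass 4/2).

E diminished seventh, third inversion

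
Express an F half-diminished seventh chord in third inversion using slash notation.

Third inversion of F half-diminished seventh has the seventh (Eb) in the bass. As a slash chord: Fø7/Eb.

Fø7/Eb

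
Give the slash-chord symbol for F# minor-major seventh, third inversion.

F#m(maj7)/E#

Third inversion of F# minor-major seventh has the seventh (E#) in the bass. As a slash chord: F#m(maj7)/E#.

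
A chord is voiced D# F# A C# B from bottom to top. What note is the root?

B

Reordering D#, F#, A, C#, B into stacked thirds gives B–D#–F#–A–C#; the bottom of that stack, B, is the root.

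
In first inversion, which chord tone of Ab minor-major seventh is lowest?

In first inversion the third is lowest. For Ab minor-major seventh (Ab–Cb–Eb–G) that is Cb.

Cb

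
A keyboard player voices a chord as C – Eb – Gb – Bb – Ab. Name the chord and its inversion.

Ab dominant ninth, first inversion

The distinct note names are C, Eb, Gb, Bb, Ab. Stacked in thirds they read Ab–C–Eb–Gb–Bb, which is a dominant ninth chord on Ab.
The lowest note is C, the third of the chord, so this is first inversion.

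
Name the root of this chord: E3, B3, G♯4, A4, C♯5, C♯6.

A

Reordering E, B, G#, A, C# into stacked thirds gives A–C#–E–G#–B; the bottom of that stack, A, is the root.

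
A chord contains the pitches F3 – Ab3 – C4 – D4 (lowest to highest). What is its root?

D

F, Ab, C, D are the tones of a D half-diminished seventh chord (D–F–Ab–C), making D the root.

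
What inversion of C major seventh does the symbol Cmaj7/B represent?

third inversion

Cmaj7/B means C major seventh with B in the bass. B is the seventh of C major seventh (C–E–G–B), so this is third inversion.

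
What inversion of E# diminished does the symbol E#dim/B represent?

E#dim/B means E# diminished with B in the bass. B is the fifth of E# diminished (E#–G#–B), so this is second inversion.

second inversion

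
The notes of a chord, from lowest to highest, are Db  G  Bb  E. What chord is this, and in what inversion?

E diminished seventh, third inversion

The pitch classes Db, G, Bb, E arrange in thirds as E–G–Bb–Db: an E diminished seventh chord.
Db is the seventh of E diminished seventh; seventh in the bass means third inversion (figured bass 4/2).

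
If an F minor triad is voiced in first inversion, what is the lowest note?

Ab

F minor is F–Ab–C. First inversion places the third in the bass: Ab.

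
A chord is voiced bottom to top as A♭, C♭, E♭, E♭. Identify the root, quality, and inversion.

The pitch classes Ab, Cb, Eb arrange in thirds as Ab–Cb–Eb: an Ab minor triad.
Ab is the root of Ab minor; root in the bass means root position (figured bass 5/3).

Ab minor, root position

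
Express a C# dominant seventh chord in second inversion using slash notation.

C#7/G#

Second inversion of C# dominant seventh has the fifth (G#) in the bass. As a slash chord: C#7/G#.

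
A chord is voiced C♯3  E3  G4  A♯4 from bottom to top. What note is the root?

A#

Reordering C#, E, G, A# into stacked thirds gives A#–C#–E–G; the bottom of that stack, A#, is the root.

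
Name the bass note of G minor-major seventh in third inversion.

F#

The seventh of G minor-major seventh (G–Bb–D–F#) is F#; that is the bass in third inversion.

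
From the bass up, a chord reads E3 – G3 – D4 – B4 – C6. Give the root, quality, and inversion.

C major ninth, first inversion

The pitch classes E, G, D, B, C arrange in thirds as C–E–G–B–D: a C major ninth chord.
With the third (E) in the bass, the chord is in first inversion.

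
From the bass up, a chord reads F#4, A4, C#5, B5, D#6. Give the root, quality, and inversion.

The distinct note names are F#, A, C#, B, D#. Stacked in thirds they read B–D#–F#–A–C#, which is a dominant ninth chord on B.
With the fifth (F#) in the bass, the chord is in second inversion.

B dominant ninth, second inversion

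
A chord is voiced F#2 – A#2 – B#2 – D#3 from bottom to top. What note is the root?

F#, A#, B#, D# are the tones of a B# half-diminished seventh chord (B#–D#–F#–A#), making B# the root.

B#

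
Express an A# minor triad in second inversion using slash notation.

Second inversion of A# minor has the fifth (E#) in the bass. As a slash chord: A#m/E#.

A#m/E#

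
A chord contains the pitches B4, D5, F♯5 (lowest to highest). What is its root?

The distinct letter names are B, D, F#. Arranged as a stack of thirds they read B–D–F#, so B is the root (a B minor triad).

B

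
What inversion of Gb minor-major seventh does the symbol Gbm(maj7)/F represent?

Gbm(maj7)/F means Gb minor-major seventh with F in the bass. F is the seventh of Gb minor-major seventh (Gb–Bbb–Db–F), so this is third inversion.

third inversion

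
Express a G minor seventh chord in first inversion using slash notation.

First inversion of G minor seventh has the third (Bb) in the bass. As a slash chord: Gm7/Bb.

Gm7/Bb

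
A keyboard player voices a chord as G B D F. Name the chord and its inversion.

G dominant seventh, root position

The pitch classes G, B, D, F arrange in thirds as G–B–D–F: a G dominant seventh chord.
With the root (G) in the bass, the chord is in root position (figured bass 7).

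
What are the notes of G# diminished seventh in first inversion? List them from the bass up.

The chord tones are G#–B–D–F. With the third (B) lowest for first inversion: B, D, F, G#.

B, D, F, G#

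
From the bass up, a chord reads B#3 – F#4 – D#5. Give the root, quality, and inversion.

The pitch classes B#, F#, D# arrange in thirds as B#–D#–F#: a B# diminished triad.
The lowest note is B#, the root of the chord, so this is root position (figured bass 5/3).

B# diminished, root position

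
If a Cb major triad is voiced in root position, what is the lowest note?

In root position the root is lowest. For Cb major (Cb–Eb–Gb) that is Cb.

Cb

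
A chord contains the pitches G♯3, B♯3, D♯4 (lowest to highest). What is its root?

G#

The distinct letter names are G#, B#, D#. Arranged as a stack of thirds they read G#–B#–D#, so G# is the root (a G# major triad).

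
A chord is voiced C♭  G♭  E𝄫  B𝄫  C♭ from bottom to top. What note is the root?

Cb

Cb, Gb, Ebb, Bbb are the tones of a Cb minor seventh chord (Cb–Ebb–Gb–Bbb), making Cb the root.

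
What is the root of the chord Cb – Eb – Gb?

Cb, Eb, Gb are the tones of a Cb major triad (Cb–Eb–Gb), making Cb the root.

Cb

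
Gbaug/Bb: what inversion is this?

first inversion

Gbaug/Bb means Gb augmented with Bb in the bass. Bb is the third of Gb augmented (Gb–Bb–D), so this is first inversion.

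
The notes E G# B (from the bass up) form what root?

E

E, G#, B are the tones of an E major triad (E–G#–B), making E the root.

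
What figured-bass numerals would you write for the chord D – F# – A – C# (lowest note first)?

The notes D, F#, A, C# stack in thirds as D–F#–A–C# — a D major seventh chord. The bass D is the root, so this is root position: figured 7.

7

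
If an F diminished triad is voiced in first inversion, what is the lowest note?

Ab

The third of F diminished (F–Ab–Cb) is Ab; that is the bass in first inversion.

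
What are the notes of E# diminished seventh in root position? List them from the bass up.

E# diminished seventh is E#–G#–B–D. Root position puts the root (E#) in the bass, with the remaining tones above: E#, G#, B, D.

E#, G#, B, D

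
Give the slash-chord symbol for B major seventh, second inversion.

Bmaj7/F#

Second inversion of B major seventh has the fifth (F#) in the bass. As a slash chord: Bmaj7/F#.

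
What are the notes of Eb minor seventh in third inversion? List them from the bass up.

Db, Eb, Gb, Bb

Eb minor seventh is Eb–Gb–Bb–Db. Third inversion puts the seventh (Db) in the bass, with the remaining tones above: Db, Eb, Gb, Bb.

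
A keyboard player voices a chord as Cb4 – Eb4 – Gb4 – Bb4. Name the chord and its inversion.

Cb major seventh, root position

The distinct note names are Cb, Eb, Gb, Bb. Stacked in thirds they read Cb–Eb–Gb–Bb, which is a major seventh chord on Cb.
Cb is the root of Cb major seventh; root in the bass means root position (figured bass 7).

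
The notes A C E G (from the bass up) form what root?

A

Reordering A, C, E, G into stacked thirds gives A–C–E–G; the bottom of that stack, A, is the root.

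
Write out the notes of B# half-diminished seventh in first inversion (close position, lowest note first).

D#, F#, A#, B#

B# half-diminished seventh is B#–D#–F#–A#. First inversion puts the third (D#) in the bass, with the remaining tones above: D#, F#, A#, B#.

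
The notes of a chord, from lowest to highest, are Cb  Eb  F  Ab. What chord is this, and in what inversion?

The pitch classes Cb, Eb, F, Ab arrange in thirds as F–Ab–Cb–Eb: an F half-diminished seventh chord.
The lowest note is Cb, the fifth of the chord, so this is second inversion (figured bass 4/3).

F half-diminished seventh, second inversion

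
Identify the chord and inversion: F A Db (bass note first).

Reducing to letter names: F, A, Db. These stack in thirds as Db–F–A — a Db augmented triad.
The lowest note is F, the third of the chord, so this is first inversion (figured bass 6).

Db augmented, first inversion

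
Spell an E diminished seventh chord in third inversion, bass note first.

Db, E, G, Bb

Spelling E diminished seventh: E–G–Bb–Db. In third inversion the seventh is bass, giving Db, E, G, Bb from the bottom.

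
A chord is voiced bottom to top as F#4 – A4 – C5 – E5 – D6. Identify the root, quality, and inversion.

D dominant ninth, first inversion

Reducing to letter names: F#, A, C, E, D. These stack in thirds as D–F#–A–C–E — a D dominant ninth chord.
With the third (F#) in the bass, the chord is in first inversion.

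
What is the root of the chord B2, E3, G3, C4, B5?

B, E, G, C are the tones of a C major seventh chord (C–E–G–B), making C the root.

C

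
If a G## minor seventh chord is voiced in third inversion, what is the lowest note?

F##

In third inversion the seventh is lowest. For G## minor seventh (G##–B#–D##–F##) that is F##.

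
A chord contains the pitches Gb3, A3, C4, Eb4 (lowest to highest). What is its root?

A

Reordering Gb, A, C, Eb into stacked thirds gives A–C–Eb–Gb; the bottom of that stack, A, is the root.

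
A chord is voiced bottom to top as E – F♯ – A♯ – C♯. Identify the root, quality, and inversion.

Reducing to letter names: E, F#, A#, C#. These stack in thirds as F#–A#–C#–E — an F# dominant seventh chord.
The lowest note is E, the seventh of the chord, so this is third inversion (figured bass 4/2).

F# dominant seventh, third inversion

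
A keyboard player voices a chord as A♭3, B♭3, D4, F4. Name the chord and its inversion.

Bb dominant seventh, third inversion

Reducing to letter names: Ab, Bb, D, F. These stack in thirds as Bb–D–F–Ab — a Bb dominant seventh chord.
With the seventh (Ab) in the bass, the chord is in third inversion (figured bass 4/2).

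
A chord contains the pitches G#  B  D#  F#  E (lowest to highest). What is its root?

E

Reordering G#, B, D#, F#, E into stacked thirds gives E–G#–B–D#–F#; the bottom of that stack, E, is the root.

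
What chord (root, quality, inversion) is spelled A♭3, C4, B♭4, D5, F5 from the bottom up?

The pitch classes Ab, C, Bb, D, F arrange in thirds as Bb–D–F–Ab–C: a Bb dominant ninth chord.
Ab is the seventh of Bb dominant ninth; seventh in the bass means third inversion.

Bb dominant ninth, third inversion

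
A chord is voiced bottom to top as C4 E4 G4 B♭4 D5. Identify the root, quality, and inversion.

Reducing to letter names: C, E, G, Bb, D. These stack in thirds as C–E–G–Bb–D — a C dominant ninth chord.
C is the root of C dominant ninth; root in the bass means root position.

C dominant ninth, root position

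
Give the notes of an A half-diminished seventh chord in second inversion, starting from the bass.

The chord tones are A–C–Eb–G. With the fifth (Eb) lowest for second inversion: Eb, G, A, C.

Eb, G, A, C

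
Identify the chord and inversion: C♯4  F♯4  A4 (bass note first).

F# minor, second inversion

The distinct note names are C#, F#, A. Stacked in thirds they read F#–A–C#, which is a minor triad on F#.
With the fifth (C#) in the bass, the chord is in second inversion (figured bass 6/4).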